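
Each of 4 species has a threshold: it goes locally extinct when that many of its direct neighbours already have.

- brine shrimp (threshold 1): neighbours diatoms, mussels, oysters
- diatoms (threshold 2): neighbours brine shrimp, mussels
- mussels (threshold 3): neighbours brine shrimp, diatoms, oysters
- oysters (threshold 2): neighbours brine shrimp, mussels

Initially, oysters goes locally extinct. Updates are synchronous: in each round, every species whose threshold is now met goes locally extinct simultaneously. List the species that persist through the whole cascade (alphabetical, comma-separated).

Round 1 — oysters goes locally extinct (initial).
Round 2 — checking thresholds:
  brine shrimp: 1 of 3 neighbours ≥ 1, goes locally extinct.
  mussels: 1 of 3 neighbours < 3, holds.
Round 3 — no new extinctions; cascade stops.

diatoms, mussels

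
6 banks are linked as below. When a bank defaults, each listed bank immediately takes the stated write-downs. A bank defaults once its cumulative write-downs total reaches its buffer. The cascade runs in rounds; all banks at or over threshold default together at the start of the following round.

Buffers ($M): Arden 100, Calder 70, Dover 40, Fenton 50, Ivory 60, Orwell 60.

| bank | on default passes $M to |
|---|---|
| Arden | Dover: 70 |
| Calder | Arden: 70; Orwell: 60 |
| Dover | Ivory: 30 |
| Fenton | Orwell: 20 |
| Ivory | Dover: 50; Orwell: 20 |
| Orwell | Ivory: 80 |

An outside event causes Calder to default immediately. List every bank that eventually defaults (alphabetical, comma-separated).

Calder, Dover, Ivory, Orwell

Round 1 — Calder defaults (initial).
  Arden: +70 → 70 < 100
  Orwell: +60 → 60 ≥ 60
Round 2 — Orwell defaults.
  Ivory: +80 → 80 ≥ 60
Round 3 — Ivory defaults.
  Dover: +50 → 50 ≥ 40
Round 4 — Dover defaults.
No further defaults.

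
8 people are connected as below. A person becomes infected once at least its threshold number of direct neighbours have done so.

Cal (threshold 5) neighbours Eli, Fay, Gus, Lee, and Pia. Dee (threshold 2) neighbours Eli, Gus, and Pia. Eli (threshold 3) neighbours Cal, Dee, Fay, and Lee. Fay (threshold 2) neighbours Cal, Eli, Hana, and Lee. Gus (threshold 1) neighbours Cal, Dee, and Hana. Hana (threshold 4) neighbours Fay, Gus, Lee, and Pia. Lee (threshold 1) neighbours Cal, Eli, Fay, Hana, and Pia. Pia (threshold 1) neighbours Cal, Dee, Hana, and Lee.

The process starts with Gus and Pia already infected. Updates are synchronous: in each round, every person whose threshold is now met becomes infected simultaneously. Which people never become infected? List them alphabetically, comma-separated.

Round 1 — Gus, Pia become infected (initial).
Round 2 — checking thresholds:
  Cal: 2 of 5 neighbours < 5, below threshold.
  Dee: 2 of 3 neighbours ≥ 2, becomes infected.
  Hana: 2 of 4 neighbours < 4, below threshold.
  Lee: 1 of 5 neighbours ≥ 1, becomes infected.
Round 3 — no new infections; cascade stops.

Cal, Eli, Fay, Hana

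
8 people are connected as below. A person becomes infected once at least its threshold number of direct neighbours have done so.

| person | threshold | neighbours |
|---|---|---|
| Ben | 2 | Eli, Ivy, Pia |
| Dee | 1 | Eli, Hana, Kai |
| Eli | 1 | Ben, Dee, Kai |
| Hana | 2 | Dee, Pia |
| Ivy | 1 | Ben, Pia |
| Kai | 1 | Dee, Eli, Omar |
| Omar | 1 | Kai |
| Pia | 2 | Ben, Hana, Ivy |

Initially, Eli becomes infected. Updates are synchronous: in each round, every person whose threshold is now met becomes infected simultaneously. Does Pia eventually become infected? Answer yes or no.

Round 1 — Eli becomes infected (initial).
Round 2 — checking thresholds:
  Ben: 1 of 3 neighbours < 2, not yet.
  Dee: 1 of 3 neighbours ≥ 1, becomes infected.
  Kai: 1 of 3 neighbours ≥ 1, becomes infected.
Round 3 — checking thresholds:
  Ben: 1 of 3 neighbours < 2, not yet.
  Hana: 1 of 2 neighbours < 2, not yet.
  Omar: 1 of 1 neighbours ≥ 1, becomes infected.
Round 4 — no new infections; cascade stops.

no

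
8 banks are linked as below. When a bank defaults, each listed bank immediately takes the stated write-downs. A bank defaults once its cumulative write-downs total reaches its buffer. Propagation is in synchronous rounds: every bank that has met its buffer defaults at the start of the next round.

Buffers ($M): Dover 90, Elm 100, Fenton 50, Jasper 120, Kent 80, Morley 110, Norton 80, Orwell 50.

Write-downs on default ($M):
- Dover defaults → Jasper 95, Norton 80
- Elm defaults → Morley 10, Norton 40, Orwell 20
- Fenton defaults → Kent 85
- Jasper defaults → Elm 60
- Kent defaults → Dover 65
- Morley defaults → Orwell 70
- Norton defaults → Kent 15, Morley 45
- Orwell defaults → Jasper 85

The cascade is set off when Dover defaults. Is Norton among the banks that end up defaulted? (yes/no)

Round 1 — Dover defaults (initial).
  Jasper: +95 → 95 < 120
  Norton: +80 → 80 ≥ 80
Round 2 — Norton defaults.
  Kent: +15 → 15 < 80
  Morley: +45 → 45 < 110
No further defaults.

yes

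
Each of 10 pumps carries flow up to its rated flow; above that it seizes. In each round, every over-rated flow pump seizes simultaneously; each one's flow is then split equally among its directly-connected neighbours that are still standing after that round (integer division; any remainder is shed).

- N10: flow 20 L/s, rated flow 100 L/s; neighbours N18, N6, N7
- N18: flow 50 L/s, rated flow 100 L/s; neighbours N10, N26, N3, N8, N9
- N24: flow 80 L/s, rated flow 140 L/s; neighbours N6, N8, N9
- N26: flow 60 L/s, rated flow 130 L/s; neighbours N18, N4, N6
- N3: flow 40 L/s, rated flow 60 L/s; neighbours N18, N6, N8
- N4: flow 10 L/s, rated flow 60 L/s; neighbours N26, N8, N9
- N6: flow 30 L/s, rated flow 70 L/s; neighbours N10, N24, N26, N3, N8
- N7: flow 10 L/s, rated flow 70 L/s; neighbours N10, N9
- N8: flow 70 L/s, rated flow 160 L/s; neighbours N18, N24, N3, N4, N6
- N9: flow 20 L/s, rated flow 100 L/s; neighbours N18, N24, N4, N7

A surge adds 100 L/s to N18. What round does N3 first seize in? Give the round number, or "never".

2

Round 1 — N18 at 150 > 100. N18 seizes.
  N18 sheds 150 L/s to N10, N26, N3, N8, N9: 30 each.
    N10: 20+30 = 50 ≤ 100
    N26: 60+30 = 90 ≤ 130
    N3: 40+30 = 70 > 60
    N8: 70+30 = 100 ≤ 160
    N9: 20+30 = 50 ≤ 100
Round 2 — N3 seizes.
  N3 sheds 70 L/s to N6, N8: 35 each.
    N6: 30+35 = 65 ≤ 70
    N8: 100+35 = 135 ≤ 160
No further seizures.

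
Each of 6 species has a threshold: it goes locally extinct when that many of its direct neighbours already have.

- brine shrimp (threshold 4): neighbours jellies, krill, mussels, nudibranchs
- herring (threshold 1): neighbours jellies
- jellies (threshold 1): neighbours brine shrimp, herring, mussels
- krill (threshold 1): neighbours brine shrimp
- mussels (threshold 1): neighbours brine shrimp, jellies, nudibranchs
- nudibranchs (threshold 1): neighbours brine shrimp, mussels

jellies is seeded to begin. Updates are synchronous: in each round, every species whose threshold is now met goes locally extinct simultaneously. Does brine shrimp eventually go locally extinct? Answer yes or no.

no

Round 1 — jellies goes locally extinct (initial).
Round 2 — checking thresholds:
  brine shrimp: 1 of 4 neighbours < 4, below threshold.
  herring: 1 of 1 neighbours ≥ 1, goes locally extinct.
  mussels: 1 of 3 neighbours ≥ 1, goes locally extinct.
Round 3 — checking thresholds:
  brine shrimp: 2 of 4 neighbours < 4, below threshold.
  nudibranchs: 1 of 2 neighbours ≥ 1, goes locally extinct.
Round 4 — no new extinctions; cascade stops.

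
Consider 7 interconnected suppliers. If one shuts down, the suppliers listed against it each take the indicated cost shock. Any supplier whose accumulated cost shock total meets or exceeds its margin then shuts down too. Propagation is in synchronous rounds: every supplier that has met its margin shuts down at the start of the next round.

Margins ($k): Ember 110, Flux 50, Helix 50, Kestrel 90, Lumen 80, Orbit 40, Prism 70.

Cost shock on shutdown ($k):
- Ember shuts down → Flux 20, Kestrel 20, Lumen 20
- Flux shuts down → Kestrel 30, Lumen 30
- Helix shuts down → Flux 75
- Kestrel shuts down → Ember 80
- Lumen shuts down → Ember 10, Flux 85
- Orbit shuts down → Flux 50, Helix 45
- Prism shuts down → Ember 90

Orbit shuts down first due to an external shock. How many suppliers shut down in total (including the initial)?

2

Round 1 — Orbit shuts down (initial).
  Flux: +50 → 50 ≥ 50
  Helix: +45 → 45 < 50
Round 2 — Flux shuts down.
  Kestrel: +30 → 30 < 90
  Lumen: +30 → 30 < 80
No further shutdowns.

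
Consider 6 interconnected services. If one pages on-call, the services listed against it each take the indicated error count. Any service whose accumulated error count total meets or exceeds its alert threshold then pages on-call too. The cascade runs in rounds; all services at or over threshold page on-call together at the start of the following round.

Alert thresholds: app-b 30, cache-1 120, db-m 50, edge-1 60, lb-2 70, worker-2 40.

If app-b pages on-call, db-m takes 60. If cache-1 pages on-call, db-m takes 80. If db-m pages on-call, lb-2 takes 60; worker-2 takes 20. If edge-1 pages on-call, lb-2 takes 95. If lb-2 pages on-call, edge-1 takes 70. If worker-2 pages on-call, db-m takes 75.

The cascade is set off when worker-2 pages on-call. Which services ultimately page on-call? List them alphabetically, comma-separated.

Round 1 — worker-2 pages on-call (initial).
  db-m: +75 → 75 ≥ 50
Round 2 — db-m pages on-call.
  lb-2: +60 → 60 < 70
No further pages.

db-m, worker-2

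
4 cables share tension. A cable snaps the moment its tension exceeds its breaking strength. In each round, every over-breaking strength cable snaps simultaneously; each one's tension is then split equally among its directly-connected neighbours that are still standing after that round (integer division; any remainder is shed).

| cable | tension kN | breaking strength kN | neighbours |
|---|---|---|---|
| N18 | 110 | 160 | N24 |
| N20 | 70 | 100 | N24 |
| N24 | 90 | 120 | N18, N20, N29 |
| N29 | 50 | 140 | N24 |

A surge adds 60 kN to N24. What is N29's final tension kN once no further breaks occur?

100

Round 1 — N24 at 150 > 120. N24 snaps.
  N24 sheds 150 kN to N18, N20, N29: 50 each.
    N18: 110+50 = 160 ≤ 160
    N20: 70+50 = 120 > 100
    N29: 50+50 = 100 ≤ 140
Round 2 — N20 snaps.
  N20 sheds 120 kN: no online neighbours, lost.
No further breaks.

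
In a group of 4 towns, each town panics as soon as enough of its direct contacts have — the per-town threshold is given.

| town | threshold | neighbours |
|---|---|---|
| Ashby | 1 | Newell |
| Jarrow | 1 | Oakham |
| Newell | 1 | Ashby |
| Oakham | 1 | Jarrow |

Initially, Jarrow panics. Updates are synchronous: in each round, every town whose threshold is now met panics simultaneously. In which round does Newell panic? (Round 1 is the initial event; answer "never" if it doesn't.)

never

Round 1 — Jarrow panics (initial).
Round 2 — checking thresholds:
  Oakham: 1 of 1 neighbours ≥ 1, panics.
Round 3 — no new panics; cascade stops.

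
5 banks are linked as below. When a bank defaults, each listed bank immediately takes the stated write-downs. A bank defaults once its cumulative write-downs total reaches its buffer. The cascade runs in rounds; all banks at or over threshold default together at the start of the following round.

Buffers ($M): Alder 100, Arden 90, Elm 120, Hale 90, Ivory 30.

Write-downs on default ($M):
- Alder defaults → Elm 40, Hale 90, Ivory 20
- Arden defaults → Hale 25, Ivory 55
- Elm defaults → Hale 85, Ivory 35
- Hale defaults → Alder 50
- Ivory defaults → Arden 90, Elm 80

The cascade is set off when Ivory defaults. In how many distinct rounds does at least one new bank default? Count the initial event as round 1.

Round 1 — Ivory defaults (initial).
  Arden: +90 → 90 ≥ 90
  Elm: +80 → 80 < 120
Round 2 — Arden defaults.
  Hale: +25 → 25 < 90
No further defaults.

2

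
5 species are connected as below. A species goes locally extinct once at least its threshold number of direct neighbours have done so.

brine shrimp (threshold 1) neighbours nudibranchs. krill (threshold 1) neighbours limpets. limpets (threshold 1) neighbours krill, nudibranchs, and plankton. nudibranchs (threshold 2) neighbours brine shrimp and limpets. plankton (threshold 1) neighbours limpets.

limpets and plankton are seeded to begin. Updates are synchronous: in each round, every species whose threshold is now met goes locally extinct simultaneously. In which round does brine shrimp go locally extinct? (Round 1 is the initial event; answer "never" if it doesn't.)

never

Round 1 — limpets, plankton go locally extinct (initial).
Round 2 — checking thresholds:
  krill: 1 of 1 neighbours ≥ 1, goes locally extinct.
  nudibranchs: 1 of 2 neighbours < 2, holds.
Round 3 — no new extinctions; cascade stops.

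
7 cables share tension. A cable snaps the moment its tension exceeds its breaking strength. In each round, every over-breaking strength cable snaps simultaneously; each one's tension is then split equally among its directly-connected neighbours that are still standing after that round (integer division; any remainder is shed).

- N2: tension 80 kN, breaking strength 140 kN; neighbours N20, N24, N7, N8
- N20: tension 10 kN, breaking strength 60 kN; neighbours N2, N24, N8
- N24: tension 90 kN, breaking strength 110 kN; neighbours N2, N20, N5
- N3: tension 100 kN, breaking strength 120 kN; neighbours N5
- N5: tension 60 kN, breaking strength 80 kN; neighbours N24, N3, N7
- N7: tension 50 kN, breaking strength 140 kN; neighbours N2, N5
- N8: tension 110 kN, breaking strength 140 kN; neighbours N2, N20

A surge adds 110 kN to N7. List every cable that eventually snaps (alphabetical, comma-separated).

Round 1 — N7 at 160 > 140. N7 snaps.
  N7 sheds 160 kN to N2, N5: 80 each.
    N2: 80+80 = 160 > 140
    N5: 60+80 = 140 > 80
Round 2 — N2, N5 snap.
  N2 sheds 160 kN to N20, N24, N8: 53 each (1 lost).
    N20: 10+53 = 63 > 60
    N24: 90+53 = 143 > 110
    N8: 110+53 = 163 > 140
  N5 sheds 140 kN to N24, N3: 70 each.
    N24: 143+70 = 213 > 110
    N3: 100+70 = 170 > 120
Round 3 — N20, N24, N3, N8 snap.
  N20 sheds 63 kN: no online neighbours, lost.
  N24 sheds 213 kN: no online neighbours, lost.
  N3 sheds 170 kN: no online neighbours, lost.
  N8 sheds 163 kN: no online neighbours, lost.
No further breaks.

N2, N20, N24, N3, N5, N7, N8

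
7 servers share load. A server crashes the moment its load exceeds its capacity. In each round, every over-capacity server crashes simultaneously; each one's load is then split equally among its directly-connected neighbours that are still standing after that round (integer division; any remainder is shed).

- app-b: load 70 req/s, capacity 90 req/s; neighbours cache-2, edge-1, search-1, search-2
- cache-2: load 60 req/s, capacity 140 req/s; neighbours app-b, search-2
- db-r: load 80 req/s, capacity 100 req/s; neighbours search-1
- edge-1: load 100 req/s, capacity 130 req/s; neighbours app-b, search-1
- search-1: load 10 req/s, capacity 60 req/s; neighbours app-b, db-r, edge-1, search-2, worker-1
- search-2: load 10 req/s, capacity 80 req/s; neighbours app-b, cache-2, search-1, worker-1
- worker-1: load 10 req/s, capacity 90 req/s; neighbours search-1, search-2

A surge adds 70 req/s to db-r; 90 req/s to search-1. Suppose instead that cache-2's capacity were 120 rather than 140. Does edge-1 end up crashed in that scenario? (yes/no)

yes

With cache-2's capacity at 120:
Round 1 — db-r at 150 > 100; search-1 at 100 > 60. db-r, search-1 crash.
  db-r sheds 150 req/s: no online neighbours, lost.
  search-1 sheds 100 req/s to app-b, edge-1, search-2, worker-1: 25 each.
    app-b: 70+25 = 95 > 90
    edge-1: 100+25 = 125 ≤ 130
    search-2: 10+25 = 35 ≤ 80
    worker-1: 10+25 = 35 ≤ 90
Round 2 — app-b crashes.
  app-b sheds 95 req/s to cache-2, edge-1, search-2: 31 each (2 lost).
    cache-2: 60+31 = 91 ≤ 120
    edge-1: 125+31 = 156 > 130
    search-2: 35+31 = 66 ≤ 80
Round 3 — edge-1 crashes.
  edge-1 sheds 156 req/s: no online neighbours, lost.
No further crashes.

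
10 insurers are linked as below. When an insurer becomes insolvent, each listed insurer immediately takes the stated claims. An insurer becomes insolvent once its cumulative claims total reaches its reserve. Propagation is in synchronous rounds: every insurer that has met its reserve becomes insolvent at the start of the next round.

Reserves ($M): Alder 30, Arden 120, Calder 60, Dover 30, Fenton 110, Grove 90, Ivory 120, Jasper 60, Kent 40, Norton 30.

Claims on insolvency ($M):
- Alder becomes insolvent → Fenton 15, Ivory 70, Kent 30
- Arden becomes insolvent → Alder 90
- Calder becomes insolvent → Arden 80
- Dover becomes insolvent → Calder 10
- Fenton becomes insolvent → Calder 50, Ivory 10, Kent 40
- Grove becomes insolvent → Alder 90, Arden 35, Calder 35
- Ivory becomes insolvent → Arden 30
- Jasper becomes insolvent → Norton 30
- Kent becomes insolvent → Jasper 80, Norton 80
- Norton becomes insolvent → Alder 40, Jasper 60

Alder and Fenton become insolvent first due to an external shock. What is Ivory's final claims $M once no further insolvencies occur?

Round 1 — Alder, Fenton become insolvent (initial).
  Calder: +50 → 50 < 60
  Ivory: +70+10 → 80 < 120
  Kent: +30+40 → 70 ≥ 40
Round 2 — Kent becomes insolvent.
  Jasper: +80 → 80 ≥ 60
  Norton: +80 → 80 ≥ 30
Round 3 — Jasper, Norton become insolvent.
No further insolvencies.

80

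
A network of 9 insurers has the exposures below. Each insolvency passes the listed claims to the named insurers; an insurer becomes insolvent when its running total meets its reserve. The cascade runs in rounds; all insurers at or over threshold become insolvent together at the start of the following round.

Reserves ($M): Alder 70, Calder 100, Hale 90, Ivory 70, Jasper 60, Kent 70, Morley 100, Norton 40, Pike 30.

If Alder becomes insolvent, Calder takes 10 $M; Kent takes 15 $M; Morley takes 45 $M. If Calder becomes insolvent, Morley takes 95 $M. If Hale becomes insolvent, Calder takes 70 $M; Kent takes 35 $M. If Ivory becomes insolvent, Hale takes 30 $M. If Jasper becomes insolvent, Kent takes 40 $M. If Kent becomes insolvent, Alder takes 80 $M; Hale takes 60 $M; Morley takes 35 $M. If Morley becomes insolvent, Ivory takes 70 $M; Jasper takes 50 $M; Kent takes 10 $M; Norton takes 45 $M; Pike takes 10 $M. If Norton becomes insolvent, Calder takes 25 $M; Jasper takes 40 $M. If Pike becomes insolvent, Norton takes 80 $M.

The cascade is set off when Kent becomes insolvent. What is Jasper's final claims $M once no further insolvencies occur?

Round 1 — Kent becomes insolvent (initial).
  Alder: +80 → 80 ≥ 70
  Hale: +60 → 60 < 90
  Morley: +35 → 35 < 100
Round 2 — Alder becomes insolvent.
  Calder: +10 → 10 < 100
  Morley: +45 → 80 < 100
No further insolvencies.

0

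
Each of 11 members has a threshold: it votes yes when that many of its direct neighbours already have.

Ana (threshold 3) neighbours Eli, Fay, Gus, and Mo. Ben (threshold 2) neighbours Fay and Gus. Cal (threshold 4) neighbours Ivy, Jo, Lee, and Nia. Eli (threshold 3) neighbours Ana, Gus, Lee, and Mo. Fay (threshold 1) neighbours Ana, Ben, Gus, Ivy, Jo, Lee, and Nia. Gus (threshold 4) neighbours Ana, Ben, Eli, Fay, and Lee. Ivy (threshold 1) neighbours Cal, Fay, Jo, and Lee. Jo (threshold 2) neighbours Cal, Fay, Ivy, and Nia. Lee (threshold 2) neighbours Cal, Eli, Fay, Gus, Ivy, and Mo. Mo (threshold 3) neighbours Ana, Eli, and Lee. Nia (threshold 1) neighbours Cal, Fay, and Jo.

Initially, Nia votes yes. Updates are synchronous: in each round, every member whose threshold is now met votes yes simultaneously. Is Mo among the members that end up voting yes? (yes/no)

Round 1 — Nia votes yes (initial).
Round 2 — checking thresholds:
  Cal: 1 of 4 neighbours < 4, not yet.
  Fay: 1 of 7 neighbours ≥ 1, votes yes.
  Jo: 1 of 4 neighbours < 2, not yet.
Round 3 — checking thresholds:
  Ana: 1 of 4 neighbours < 3, not yet.
  Ben: 1 of 2 neighbours < 2, not yet.
  Cal: 1 of 4 neighbours < 4, not yet.
  Gus: 1 of 5 neighbours < 4, not yet.
  Ivy: 1 of 4 neighbours ≥ 1, votes yes.
  Jo: 2 of 4 neighbours ≥ 2, votes yes.
  Lee: 1 of 6 neighbours < 2, not yet.
Round 4 — checking thresholds:
  Ana: 1 of 4 neighbours < 3, not yet.
  Ben: 1 of 2 neighbours < 2, not yet.
  Cal: 3 of 4 neighbours < 4, not yet.
  Gus: 1 of 5 neighbours < 4, not yet.
  Lee: 2 of 6 neighbours ≥ 2, votes yes.
Round 5 — checking thresholds:
  Ana: 1 of 4 neighbours < 3, not yet.
  Ben: 1 of 2 neighbours < 2, not yet.
  Cal: 4 of 4 neighbours ≥ 4, votes yes.
  Eli: 1 of 4 neighbours < 3, not yet.
  Gus: 2 of 5 neighbours < 4, not yet.
  Mo: 1 of 3 neighbours < 3, not yet.
Round 6 — no new yes votes; cascade stops.

no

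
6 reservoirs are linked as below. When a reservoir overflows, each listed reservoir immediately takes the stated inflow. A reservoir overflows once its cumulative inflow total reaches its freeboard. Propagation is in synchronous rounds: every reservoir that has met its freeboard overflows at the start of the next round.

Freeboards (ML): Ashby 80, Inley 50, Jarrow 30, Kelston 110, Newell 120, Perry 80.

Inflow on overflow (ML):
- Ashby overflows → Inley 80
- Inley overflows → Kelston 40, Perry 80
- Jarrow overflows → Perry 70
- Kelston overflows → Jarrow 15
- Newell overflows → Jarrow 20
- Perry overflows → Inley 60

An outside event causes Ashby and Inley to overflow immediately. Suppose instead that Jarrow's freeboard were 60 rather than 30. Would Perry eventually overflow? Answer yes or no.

With Jarrow's freeboard at 60:
Round 1 — Ashby, Inley overflow (initial).
  Kelston: +40 → 40 < 110
  Perry: +80 → 80 ≥ 80
Round 2 — Perry overflows.
No further overflows.

yes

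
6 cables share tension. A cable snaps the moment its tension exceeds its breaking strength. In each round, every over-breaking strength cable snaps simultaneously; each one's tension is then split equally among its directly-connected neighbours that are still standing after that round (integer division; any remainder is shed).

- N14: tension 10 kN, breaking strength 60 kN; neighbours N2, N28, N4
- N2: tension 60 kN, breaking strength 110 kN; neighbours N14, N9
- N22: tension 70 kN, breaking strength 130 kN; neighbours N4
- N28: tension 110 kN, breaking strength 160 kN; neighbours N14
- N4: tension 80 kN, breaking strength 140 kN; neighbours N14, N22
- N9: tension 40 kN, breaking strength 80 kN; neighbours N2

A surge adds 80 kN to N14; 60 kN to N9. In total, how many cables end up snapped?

Round 1 — N14 at 90 > 60; N9 at 100 > 80. N14, N9 snap.
  N14 sheds 90 kN to N2, N28, N4: 30 each.
    N2: 60+30 = 90 ≤ 110
    N28: 110+30 = 140 ≤ 160
    N4: 80+30 = 110 ≤ 140
  N9 sheds 100 kN to N2: 100 each.
    N2: 90+100 = 190 > 110
Round 2 — N2 snaps.
  N2 sheds 190 kN: no online neighbours, lost.
No further breaks.

3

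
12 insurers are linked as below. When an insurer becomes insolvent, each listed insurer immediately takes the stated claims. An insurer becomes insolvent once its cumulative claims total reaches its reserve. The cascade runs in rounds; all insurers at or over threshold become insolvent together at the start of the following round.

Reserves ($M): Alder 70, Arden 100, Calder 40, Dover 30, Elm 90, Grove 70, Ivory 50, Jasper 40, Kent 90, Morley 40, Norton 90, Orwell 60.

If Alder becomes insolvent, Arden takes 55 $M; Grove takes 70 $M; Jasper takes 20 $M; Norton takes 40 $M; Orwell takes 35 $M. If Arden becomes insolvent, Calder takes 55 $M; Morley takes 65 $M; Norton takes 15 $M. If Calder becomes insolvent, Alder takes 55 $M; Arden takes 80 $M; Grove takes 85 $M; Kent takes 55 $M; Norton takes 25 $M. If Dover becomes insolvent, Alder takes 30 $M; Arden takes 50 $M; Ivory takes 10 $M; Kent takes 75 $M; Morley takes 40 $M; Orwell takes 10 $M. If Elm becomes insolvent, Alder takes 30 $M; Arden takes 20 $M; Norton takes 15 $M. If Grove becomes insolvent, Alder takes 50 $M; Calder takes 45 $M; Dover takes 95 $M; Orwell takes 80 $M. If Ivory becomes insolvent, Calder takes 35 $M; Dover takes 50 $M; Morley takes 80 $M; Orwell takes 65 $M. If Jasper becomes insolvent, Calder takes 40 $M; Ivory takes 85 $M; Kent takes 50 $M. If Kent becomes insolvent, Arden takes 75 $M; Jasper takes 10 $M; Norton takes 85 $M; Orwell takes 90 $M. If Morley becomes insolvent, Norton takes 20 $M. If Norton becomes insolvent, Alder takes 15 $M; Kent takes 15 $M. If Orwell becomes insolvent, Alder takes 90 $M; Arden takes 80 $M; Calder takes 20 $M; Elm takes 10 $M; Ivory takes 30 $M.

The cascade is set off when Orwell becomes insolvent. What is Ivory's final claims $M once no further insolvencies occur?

40

Round 1 — Orwell becomes insolvent (initial).
  Alder: +90 → 90 ≥ 70
  Arden: +80 → 80 < 100
  Calder: +20 → 20 < 40
  Elm: +10 → 10 < 90
  Ivory: +30 → 30 < 50
Round 2 — Alder becomes insolvent.
  Arden: +55 → 135 ≥ 100
  Grove: +70 → 70 ≥ 70
  Jasper: +20 → 20 < 40
  Norton: +40 → 40 < 90
Round 3 — Arden, Grove become insolvent.
  Calder: +55+45 → 120 ≥ 40
  Dover: +95 → 95 ≥ 30
  Morley: +65 → 65 ≥ 40
  Norton: +15 → 55 < 90
Round 4 — Calder, Dover, Morley become insolvent.
  Ivory: +10 → 40 < 50
  Kent: +55+75 → 130 ≥ 90
  Norton: +25+20 → 100 ≥ 90
Round 5 — Kent, Norton become insolvent.
  Jasper: +10 → 30 < 40
No further insolvencies.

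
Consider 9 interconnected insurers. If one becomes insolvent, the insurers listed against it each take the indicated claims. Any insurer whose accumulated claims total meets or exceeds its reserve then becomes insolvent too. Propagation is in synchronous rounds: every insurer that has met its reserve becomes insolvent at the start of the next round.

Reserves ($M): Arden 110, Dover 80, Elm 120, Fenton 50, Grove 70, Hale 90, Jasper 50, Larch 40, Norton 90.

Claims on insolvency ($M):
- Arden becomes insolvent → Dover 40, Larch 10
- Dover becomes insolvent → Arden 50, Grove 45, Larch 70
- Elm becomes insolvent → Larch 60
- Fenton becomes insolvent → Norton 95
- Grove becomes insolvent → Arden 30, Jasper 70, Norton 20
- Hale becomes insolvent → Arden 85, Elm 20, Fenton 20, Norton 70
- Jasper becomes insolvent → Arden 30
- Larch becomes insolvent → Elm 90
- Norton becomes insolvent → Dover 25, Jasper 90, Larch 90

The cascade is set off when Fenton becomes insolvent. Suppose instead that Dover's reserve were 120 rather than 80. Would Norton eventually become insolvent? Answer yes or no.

yes

With Dover's reserve at 120:
Round 1 — Fenton becomes insolvent (initial).
  Norton: +95 → 95 ≥ 90
Round 2 — Norton becomes insolvent.
  Dover: +25 → 25 < 120
  Jasper: +90 → 90 ≥ 50
  Larch: +90 → 90 ≥ 40
Round 3 — Jasper, Larch become insolvent.
  Arden: +30 → 30 < 110
  Elm: +90 → 90 < 120
No further insolvencies.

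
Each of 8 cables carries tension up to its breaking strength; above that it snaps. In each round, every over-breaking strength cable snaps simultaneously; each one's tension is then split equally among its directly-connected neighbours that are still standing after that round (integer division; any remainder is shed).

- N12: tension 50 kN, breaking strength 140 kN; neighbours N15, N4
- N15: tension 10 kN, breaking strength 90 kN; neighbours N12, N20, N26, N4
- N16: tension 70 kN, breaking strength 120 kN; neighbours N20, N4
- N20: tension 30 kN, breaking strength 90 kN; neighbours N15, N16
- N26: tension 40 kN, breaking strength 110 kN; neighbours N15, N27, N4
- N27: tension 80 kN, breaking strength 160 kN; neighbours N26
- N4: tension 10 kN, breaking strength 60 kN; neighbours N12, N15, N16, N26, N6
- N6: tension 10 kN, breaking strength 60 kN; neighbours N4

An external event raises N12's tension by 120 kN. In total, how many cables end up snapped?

Round 1 — N12 at 170 > 140. N12 snaps.
  N12 sheds 170 kN to N15, N4: 85 each.
    N15: 10+85 = 95 > 90
    N4: 10+85 = 95 > 60
Round 2 — N15, N4 snap.
  N15 sheds 95 kN to N20, N26: 47 each (1 lost).
    N20: 30+47 = 77 ≤ 90
    N26: 40+47 = 87 ≤ 110
  N4 sheds 95 kN to N16, N26, N6: 31 each (2 lost).
    N16: 70+31 = 101 ≤ 120
    N26: 87+31 = 118 > 110
    N6: 10+31 = 41 ≤ 60
Round 3 — N26 snaps.
  N26 sheds 118 kN to N27: 118 each.
    N27: 80+118 = 198 > 160
Round 4 — N27 snaps.
  N27 sheds 198 kN: no online neighbours, lost.
No further breaks.

5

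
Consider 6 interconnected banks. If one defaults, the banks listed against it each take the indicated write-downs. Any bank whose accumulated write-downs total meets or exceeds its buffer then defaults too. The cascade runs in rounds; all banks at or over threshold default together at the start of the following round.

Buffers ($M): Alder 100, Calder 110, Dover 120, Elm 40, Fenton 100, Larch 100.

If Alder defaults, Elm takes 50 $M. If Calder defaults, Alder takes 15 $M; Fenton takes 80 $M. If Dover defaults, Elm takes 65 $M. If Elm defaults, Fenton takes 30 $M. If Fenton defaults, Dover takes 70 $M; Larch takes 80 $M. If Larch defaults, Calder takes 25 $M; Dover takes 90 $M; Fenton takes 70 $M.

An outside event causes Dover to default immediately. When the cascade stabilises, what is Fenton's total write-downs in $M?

Round 1 — Dover defaults (initial).
  Elm: +65 → 65 ≥ 40
Round 2 — Elm defaults.
  Fenton: +30 → 30 < 100
No further defaults.

30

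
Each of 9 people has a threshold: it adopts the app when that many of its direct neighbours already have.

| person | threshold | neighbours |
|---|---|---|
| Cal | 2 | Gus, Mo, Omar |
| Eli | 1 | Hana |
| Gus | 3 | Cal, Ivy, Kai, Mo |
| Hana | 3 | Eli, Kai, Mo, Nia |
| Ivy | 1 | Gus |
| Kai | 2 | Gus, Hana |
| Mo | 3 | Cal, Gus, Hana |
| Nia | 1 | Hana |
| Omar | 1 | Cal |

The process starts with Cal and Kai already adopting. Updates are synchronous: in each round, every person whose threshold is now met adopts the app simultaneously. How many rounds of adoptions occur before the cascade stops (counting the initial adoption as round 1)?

Round 1 — Cal, Kai adopt the app (initial).
Round 2 — checking thresholds:
  Gus: 2 of 4 neighbours < 3, holds.
  Hana: 1 of 4 neighbours < 3, holds.
  Mo: 1 of 3 neighbours < 3, holds.
  Omar: 1 of 1 neighbours ≥ 1, adopts the app.
Round 3 — no new adoptions; cascade stops.

2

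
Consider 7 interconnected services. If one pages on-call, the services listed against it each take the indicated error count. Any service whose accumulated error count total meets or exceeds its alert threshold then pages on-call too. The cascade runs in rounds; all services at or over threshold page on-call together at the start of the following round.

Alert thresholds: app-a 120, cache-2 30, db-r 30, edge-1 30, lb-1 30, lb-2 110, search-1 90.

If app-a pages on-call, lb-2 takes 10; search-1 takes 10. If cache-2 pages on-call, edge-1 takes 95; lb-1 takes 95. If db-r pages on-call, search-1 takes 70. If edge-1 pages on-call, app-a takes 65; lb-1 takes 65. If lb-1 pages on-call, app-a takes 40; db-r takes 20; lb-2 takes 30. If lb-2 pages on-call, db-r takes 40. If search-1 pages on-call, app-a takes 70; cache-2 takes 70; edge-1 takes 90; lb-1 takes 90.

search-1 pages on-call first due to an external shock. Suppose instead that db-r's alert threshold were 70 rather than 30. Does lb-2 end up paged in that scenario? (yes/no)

With db-r's alert threshold at 70:
Round 1 — search-1 pages on-call (initial).
  app-a: +70 → 70 < 120
  cache-2: +70 → 70 ≥ 30
  edge-1: +90 → 90 ≥ 30
  lb-1: +90 → 90 ≥ 30
Round 2 — cache-2, edge-1, lb-1 page on-call.
  app-a: +65+40 → 175 ≥ 120
  db-r: +20 → 20 < 70
  lb-2: +30 → 30 < 110
Round 3 — app-a pages on-call.
  lb-2: +10 → 40 < 110
No further pages.

no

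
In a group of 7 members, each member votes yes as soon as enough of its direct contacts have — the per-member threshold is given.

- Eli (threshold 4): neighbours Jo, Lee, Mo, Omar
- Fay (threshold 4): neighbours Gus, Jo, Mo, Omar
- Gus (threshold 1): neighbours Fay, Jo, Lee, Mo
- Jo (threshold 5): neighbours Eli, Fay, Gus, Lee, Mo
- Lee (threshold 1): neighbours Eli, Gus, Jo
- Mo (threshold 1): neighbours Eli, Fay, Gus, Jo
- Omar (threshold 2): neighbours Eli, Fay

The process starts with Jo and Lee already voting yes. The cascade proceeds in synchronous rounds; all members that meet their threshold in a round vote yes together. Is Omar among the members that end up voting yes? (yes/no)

no

Round 1 — Jo, Lee vote yes (initial).
Round 2 — checking thresholds:
  Eli: 2 of 4 neighbours < 4, holds.
  Fay: 1 of 4 neighbours < 4, holds.
  Gus: 2 of 4 neighbours ≥ 1, votes yes.
  Mo: 1 of 4 neighbours ≥ 1, votes yes.
Round 3 — no new yes votes; cascade stops.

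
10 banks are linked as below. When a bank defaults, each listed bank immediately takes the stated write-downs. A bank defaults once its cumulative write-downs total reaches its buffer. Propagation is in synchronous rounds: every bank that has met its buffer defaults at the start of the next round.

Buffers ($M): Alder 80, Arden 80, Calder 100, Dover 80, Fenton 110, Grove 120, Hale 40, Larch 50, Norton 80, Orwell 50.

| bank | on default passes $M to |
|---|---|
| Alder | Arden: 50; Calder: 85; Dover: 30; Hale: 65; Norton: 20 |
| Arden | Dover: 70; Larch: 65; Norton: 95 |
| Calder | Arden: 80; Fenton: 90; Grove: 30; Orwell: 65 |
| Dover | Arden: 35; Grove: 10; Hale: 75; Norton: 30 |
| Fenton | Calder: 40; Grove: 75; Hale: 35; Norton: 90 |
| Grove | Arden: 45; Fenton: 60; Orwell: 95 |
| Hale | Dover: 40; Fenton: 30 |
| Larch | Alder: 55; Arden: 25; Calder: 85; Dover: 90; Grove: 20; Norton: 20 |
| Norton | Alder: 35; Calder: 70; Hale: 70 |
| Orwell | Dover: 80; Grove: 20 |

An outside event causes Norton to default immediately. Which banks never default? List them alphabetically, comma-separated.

Round 1 — Norton defaults (initial).
  Alder: +35 → 35 < 80
  Calder: +70 → 70 < 100
  Hale: +70 → 70 ≥ 40
Round 2 — Hale defaults.
  Dover: +40 → 40 < 80
  Fenton: +30 → 30 < 110
No further defaults.

Alder, Arden, Calder, Dover, Fenton, Grove, Larch, Orwell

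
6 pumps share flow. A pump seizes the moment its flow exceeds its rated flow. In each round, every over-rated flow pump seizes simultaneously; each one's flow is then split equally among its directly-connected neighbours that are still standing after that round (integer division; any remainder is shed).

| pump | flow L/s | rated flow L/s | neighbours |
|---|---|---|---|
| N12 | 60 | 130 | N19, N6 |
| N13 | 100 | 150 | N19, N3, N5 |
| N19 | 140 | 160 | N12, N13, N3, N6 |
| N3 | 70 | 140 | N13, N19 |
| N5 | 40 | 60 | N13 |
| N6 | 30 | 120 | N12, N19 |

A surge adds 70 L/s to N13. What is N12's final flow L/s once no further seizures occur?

125

Round 1 — N13 at 170 > 150. N13 seizes.
  N13 sheds 170 L/s to N19, N3, N5: 56 each (2 lost).
    N19: 140+56 = 196 > 160
    N3: 70+56 = 126 ≤ 140
    N5: 40+56 = 96 > 60
Round 2 — N19, N5 seize.
  N19 sheds 196 L/s to N12, N3, N6: 65 each (1 lost).
    N12: 60+65 = 125 ≤ 130
    N3: 126+65 = 191 > 140
    N6: 30+65 = 95 ≤ 120
  N5 sheds 96 L/s: no online neighbours, lost.
Round 3 — N3 seizes.
  N3 sheds 191 L/s: no online neighbours, lost.
No further seizures.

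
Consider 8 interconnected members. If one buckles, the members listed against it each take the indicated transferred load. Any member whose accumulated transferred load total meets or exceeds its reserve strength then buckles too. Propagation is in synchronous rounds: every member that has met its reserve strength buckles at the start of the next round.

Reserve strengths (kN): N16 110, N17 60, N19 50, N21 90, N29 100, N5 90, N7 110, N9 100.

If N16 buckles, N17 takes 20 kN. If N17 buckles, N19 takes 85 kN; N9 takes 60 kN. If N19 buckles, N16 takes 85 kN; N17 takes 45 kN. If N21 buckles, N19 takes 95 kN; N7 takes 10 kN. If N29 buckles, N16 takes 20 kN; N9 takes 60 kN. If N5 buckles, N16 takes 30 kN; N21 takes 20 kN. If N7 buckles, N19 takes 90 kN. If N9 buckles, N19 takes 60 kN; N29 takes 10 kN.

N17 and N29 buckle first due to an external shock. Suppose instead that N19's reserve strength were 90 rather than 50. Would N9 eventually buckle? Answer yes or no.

yes

With N19's reserve strength at 90:
Round 1 — N17, N29 buckle (initial).
  N16: +20 → 20 < 110
  N19: +85 → 85 < 90
  N9: +60+60 → 120 ≥ 100
Round 2 — N9 buckles.
  N19: +60 → 145 ≥ 90
Round 3 — N19 buckles.
  N16: +85 → 105 < 110
No further bucklings.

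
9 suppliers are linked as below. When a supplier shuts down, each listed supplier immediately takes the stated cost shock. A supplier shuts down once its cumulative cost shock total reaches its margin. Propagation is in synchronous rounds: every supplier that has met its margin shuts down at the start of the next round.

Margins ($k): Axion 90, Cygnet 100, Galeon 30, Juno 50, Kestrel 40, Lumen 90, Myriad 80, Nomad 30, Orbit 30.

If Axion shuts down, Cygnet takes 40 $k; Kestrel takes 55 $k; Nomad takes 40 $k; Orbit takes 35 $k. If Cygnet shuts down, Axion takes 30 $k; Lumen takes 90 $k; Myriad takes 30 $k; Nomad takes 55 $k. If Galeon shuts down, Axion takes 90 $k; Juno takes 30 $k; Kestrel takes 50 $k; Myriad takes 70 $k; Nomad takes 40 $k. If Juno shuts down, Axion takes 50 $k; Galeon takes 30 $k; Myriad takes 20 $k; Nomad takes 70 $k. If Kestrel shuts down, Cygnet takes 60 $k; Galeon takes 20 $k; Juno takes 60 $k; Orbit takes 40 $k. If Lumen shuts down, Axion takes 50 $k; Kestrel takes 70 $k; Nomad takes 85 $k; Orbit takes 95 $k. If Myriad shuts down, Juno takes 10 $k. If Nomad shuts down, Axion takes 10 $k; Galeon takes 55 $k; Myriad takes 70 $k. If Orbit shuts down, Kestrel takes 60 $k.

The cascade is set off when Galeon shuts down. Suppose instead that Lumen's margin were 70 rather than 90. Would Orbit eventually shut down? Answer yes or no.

With Lumen's margin at 70:
Round 1 — Galeon shuts down (initial).
  Axion: +90 → 90 ≥ 90
  Juno: +30 → 30 < 50
  Kestrel: +50 → 50 ≥ 40
  Myriad: +70 → 70 < 80
  Nomad: +40 → 40 ≥ 30
Round 2 — Axion, Kestrel, Nomad shut down.
  Cygnet: +40+60 → 100 ≥ 100
  Juno: +60 → 90 ≥ 50
  Myriad: +70 → 140 ≥ 80
  Orbit: +35+40 → 75 ≥ 30
Round 3 — Cygnet, Juno, Myriad, Orbit shut down.
  Lumen: +90 → 90 ≥ 70
Round 4 — Lumen shuts down.
No further shutdowns.

yes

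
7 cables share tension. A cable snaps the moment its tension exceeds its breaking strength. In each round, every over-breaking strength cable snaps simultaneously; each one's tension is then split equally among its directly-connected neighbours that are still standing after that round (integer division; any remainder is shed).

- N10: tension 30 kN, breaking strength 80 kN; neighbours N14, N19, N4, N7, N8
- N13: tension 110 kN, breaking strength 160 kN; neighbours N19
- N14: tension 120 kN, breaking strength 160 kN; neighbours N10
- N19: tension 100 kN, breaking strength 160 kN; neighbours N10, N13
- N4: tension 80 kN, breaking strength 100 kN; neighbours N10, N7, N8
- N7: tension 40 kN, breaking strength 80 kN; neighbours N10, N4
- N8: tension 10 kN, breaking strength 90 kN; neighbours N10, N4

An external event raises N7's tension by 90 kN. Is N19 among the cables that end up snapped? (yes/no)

Round 1 — N7 at 130 > 80. N7 snaps.
  N7 sheds 130 kN to N10, N4: 65 each.
    N10: 30+65 = 95 > 80
    N4: 80+65 = 145 > 100
Round 2 — N10, N4 snap.
  N10 sheds 95 kN to N14, N19, N8: 31 each (2 lost).
    N14: 120+31 = 151 ≤ 160
    N19: 100+31 = 131 ≤ 160
    N8: 10+31 = 41 ≤ 90
  N4 sheds 145 kN to N8: 145 each.
    N8: 41+145 = 186 > 90
Round 3 — N8 snaps.
  N8 sheds 186 kN: no online neighbours, lost.
No further breaks.

no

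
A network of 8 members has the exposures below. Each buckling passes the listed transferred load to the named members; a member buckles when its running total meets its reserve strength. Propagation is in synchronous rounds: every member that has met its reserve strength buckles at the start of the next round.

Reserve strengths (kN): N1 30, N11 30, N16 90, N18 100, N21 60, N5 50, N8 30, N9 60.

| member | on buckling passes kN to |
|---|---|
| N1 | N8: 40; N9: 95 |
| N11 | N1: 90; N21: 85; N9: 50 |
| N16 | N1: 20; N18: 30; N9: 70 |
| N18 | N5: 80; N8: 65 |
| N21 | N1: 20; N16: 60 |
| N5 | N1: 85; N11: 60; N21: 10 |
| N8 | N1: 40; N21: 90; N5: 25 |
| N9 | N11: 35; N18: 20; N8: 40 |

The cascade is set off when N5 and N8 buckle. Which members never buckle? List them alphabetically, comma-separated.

N16, N18

Round 1 — N5, N8 buckle (initial).
  N1: +85+40 → 125 ≥ 30
  N11: +60 → 60 ≥ 30
  N21: +10+90 → 100 ≥ 60
Round 2 — N1, N11, N21 buckle.
  N16: +60 → 60 < 90
  N9: +95+50 → 145 ≥ 60
Round 3 — N9 buckles.
  N18: +20 → 20 < 100
No further bucklings.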